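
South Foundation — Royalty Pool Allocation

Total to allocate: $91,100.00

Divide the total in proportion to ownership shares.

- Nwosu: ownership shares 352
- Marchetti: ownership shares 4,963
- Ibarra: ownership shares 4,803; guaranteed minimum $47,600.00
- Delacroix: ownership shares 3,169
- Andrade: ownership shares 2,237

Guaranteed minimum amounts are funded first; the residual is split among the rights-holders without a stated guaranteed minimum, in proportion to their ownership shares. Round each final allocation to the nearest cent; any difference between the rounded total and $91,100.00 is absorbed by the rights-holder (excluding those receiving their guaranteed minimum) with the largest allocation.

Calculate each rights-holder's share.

Nwosu: $1,428.22; Marchetti: $20,137.17; Ibarra: $47,600.00; Delacroix: $12,858.08; Andrade: $9,076.53

Minimums first: Ibarra $47,600.00. Remaining pool $43,500.00.
Remaining pool split over remaining ownership shares 10,721: Nwosu 1,428.22498 → $1,428.22; Marchetti 20,137.1607 → $20,137.16; Delacroix 12,858.0823 → $12,858.08; Andrade 9,076.5320 → $9,076.53.
Rounding difference +$0.01 applied to Marchetti → $20,137.17.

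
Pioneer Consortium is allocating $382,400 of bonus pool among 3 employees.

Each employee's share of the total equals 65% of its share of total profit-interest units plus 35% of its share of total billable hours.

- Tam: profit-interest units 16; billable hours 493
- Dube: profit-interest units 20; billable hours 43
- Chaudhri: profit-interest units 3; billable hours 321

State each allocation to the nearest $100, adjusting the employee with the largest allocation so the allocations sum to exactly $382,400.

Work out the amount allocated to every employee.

Tam: $178,900 | Dube: $134,200 | Chaudhri: $69,300

Totals — profit-interest units 39, billable hours 857.
Composite weights (65% profit-interest units + 35% billable hours): Tam 0.4680; Dube 0.3509; Chaudhri 0.1811.
Unrounded shares: Tam 178,966.47; Dube 134,182.09; Chaudhri 69,251.44.
After rounding ($100): Tam $179,000; Dube $134,200; Chaudhri $69,300. Sum = $382,500.
Difference $382,400 − $382,500 = −$100 applied to largest allocation (Tam): Tam becomes $178,900.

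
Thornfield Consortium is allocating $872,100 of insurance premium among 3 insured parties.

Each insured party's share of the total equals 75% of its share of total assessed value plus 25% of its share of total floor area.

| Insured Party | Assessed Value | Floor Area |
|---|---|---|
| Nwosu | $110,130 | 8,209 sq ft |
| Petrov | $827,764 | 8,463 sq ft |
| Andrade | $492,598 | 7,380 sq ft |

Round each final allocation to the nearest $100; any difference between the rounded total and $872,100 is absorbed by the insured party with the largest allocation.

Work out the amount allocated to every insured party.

Assessed value total 1,430,492; floor area total 24,052.
Composite weights (75% assessed value + 25% floor area): Nwosu 0.1431; Petrov 0.5220; Andrade 0.3350.
Unrounded shares: Nwosu 124,768.01; Petrov 455,199.83; Andrade 292,132.16.
After rounding ($100): Nwosu $124,800; Petrov $455,200; Andrade $292,100. Sum = $872,100.
No rounding difference to absorb.

Nwosu: $124,800 | Petrov: $455,200 | Andrade: $292,100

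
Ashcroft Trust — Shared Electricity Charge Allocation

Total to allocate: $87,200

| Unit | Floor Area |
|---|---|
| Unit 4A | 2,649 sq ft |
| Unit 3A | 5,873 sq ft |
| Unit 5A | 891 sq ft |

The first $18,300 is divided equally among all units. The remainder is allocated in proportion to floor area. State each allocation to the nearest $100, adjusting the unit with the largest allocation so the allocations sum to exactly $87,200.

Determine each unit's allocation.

Equal tier: $18,300 ÷ 3 = $6,100 apiece.
Remainder $68,900 by floor area (total 9,413): Unit 4A 19,389.79 → $19,400; Unit 3A 42,988.39 → $43,000; Unit 5A 6,521.82 → $6,500.
Totals: Unit 4A $6,100 + $19,400 = $25,500; Unit 3A $6,100 + $43,000 = $49,100; Unit 5A $6,100 + $6,500 = $12,600.

Unit 4A: $25,500 · Unit 3A: $49,100 · Unit 5A: $12,600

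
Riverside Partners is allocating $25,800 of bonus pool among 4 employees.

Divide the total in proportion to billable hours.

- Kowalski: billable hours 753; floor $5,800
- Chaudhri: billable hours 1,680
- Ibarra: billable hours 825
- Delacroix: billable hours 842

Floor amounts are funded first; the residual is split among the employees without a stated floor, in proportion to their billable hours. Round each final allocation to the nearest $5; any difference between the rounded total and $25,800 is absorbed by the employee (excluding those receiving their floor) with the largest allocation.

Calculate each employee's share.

Fund the minimums — Kowalski $5,800. Balance $20,000.
Balance split over remaining billable hours 3,347: Chaudhri 10,038.84 → $10,040; Ibarra 4,929.79 → $4,930; Delacroix 5,031.37 → $5,030.

Kowalski: $5,800 | Chaudhri: $10,040 | Ibarra: $4,930 | Delacroix: $5,030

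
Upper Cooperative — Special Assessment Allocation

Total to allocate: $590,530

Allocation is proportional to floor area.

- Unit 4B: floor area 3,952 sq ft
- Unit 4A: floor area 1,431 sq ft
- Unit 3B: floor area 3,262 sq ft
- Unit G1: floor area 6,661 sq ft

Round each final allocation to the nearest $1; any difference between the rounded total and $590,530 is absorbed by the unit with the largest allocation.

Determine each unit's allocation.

Sum of floor area: 15,306.
Pro-rata amounts: Unit 4B 3,952/15,306 × $590,530 = 152,474.49; Unit 4A 1,431/15,306 × $590,530 = 55,210.27; Unit 3B 3,262/15,306 × $590,530 = 125,853.19; Unit G1 6,661/15,306 × $590,530 = 256,992.05.
At nearest $1: Unit 4B $152,474; Unit 4A $55,210; Unit 3B $125,853; Unit G1 $256,992. Sum = $590,529.
Difference $590,530 − $590,529 = +$1 applied to largest allocation (Unit G1): Unit G1 becomes $256,993.

Unit 4B: $152,474; Unit 4A: $55,210; Unit 3B: $125,853; Unit G1: $256,993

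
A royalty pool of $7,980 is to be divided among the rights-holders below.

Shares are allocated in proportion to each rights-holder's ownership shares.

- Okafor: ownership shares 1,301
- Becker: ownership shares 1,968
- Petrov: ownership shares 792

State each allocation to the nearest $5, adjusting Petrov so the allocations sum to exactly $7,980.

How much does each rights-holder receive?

Okafor: $2,555; Becker: $3,865; Petrov: $1,560

Sum of ownership shares: 4,061.
Raw shares: Okafor 1,301/4,061 × $7,980 = 2,556.51; Becker 1,968/4,061 × $7,980 = 3,867.19; Petrov 792/4,061 × $7,980 = 1,556.31.
Rounded to nearest $5: Okafor $2,555; Becker $3,865; Petrov $1,555. Sum = $7,975.
Difference $7,980 − $7,975 = +$5 applied to Petrov: Petrov becomes $1,560.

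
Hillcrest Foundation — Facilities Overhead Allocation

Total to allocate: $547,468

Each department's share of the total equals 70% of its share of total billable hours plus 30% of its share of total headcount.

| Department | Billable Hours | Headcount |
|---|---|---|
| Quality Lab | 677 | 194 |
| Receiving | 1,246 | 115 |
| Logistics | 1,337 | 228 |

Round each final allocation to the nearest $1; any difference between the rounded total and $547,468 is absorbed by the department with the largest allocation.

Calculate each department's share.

Quality Lab: $138,919 | Receiving: $181,645 | Logistics: $226,904

Totals — billable hours 3,260, headcount 537.
Blended shares (70% billable hours + 30% headcount): Quality Lab 0.2537; Receiving 0.3318; Logistics 0.4145.
Unrounded shares: Quality Lab 138,918.90; Receiving 181,645.41; Logistics 226,903.69.
Rounded to nearest $1: Quality Lab $138,919; Receiving $181,645; Logistics $226,904. Sum = $547,468.
Rounded total matches; no reconciliation needed.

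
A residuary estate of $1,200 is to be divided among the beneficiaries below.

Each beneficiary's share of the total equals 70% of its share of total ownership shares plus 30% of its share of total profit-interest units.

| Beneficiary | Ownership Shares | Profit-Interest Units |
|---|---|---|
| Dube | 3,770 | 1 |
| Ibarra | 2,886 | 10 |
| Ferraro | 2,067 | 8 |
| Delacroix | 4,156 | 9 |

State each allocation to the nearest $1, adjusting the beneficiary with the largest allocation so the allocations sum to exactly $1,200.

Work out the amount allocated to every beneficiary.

Ownership shares total 12,879; profit-interest units total 28.
Combined weights (70% ownership shares + 30% profit-interest units): Dube 0.2156; Ibarra 0.2640; Ferraro 0.1981; Delacroix 0.3223.
Raw shares: Dube 258.75; Ibarra 316.80; Ferraro 237.67; Delacroix 386.78.
At nearest $1: Dube $259; Ibarra $317; Ferraro $238; Delacroix $387. Sum = $1,201.
Difference $1,200 − $1,201 = −$1 applied to largest allocation (Delacroix): Delacroix becomes $386.

Dube: $259 | Ibarra: $317 | Ferraro: $238 | Delacroix: $386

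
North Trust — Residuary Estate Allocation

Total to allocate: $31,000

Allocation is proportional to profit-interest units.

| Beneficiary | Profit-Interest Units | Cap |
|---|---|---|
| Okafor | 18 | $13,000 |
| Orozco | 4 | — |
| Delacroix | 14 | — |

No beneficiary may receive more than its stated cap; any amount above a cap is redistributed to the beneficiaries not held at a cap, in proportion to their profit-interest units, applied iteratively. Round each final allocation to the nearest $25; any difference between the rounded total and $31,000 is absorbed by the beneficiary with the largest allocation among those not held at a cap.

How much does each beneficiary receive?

Okafor: $13,000 · Orozco: $4,000 · Delacroix: $14,000

Profit-interest units total: 36.
Unconstrained shares: Okafor 15,500.00; Orozco 3,444.44; Delacroix 12,055.56.
Cap binds for Okafor ($13,000); residual $18,000 reallocated over remaining profit-interest units 18.
Shares after redistribution: Orozco 4,000.00 → $4,000; Delacroix 14,000.00 → $14,000.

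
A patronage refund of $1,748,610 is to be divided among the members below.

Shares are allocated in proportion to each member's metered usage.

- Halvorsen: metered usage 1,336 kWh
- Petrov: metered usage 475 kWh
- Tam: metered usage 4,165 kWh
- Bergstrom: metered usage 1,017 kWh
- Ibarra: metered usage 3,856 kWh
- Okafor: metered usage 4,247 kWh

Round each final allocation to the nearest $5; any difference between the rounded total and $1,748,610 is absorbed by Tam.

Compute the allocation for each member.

Halvorsen: $154,750 · Petrov: $55,020 · Tam: $482,450 · Bergstrom: $117,800 · Ibarra: $446,650 · Okafor: $491,940

Combined metered usage = 15,096.
Proportional shares: Halvorsen 1,336/15,096 × $1,748,610 = 154,752.45; Petrov 475/15,096 × $1,748,610 = 55,020.52; Tam 4,165/15,096 × $1,748,610 = 482,443.07; Bergstrom 1,017/15,096 × $1,748,610 = 117,801.83; Ibarra 3,856/15,096 × $1,748,610 = 446,650.78; Okafor 4,247/15,096 × $1,748,610 = 491,941.35.
At nearest $5: Halvorsen $154,750; Petrov $55,020; Tam $482,445; Bergstrom $117,800; Ibarra $446,650; Okafor $491,940. Sum = $1,748,605.
Difference $1,748,610 − $1,748,605 = +$5 applied to Tam: Tam becomes $482,450.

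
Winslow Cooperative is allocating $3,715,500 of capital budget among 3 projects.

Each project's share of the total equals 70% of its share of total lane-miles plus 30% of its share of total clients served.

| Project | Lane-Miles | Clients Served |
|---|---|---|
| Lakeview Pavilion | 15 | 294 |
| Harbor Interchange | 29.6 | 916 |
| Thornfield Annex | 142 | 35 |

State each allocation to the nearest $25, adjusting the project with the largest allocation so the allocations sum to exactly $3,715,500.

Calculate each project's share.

Totals — lane-miles 186.6, clients served 1,245.
Composite weights (70% lane-miles + 30% clients served): Lakeview Pavilion 0.1271; Harbor Interchange 0.3318; Thornfield Annex 0.5411.
Raw shares: Lakeview Pavilion 472,290.10; Harbor Interchange 1,232,663.75; Thornfield Annex 2,010,546.15.
Rounded to nearest $25: Lakeview Pavilion $472,300; Harbor Interchange $1,232,675; Thornfield Annex $2,010,550. Sum = $3,715,525.
Difference $3,715,500 − $3,715,525 = −$25 applied to largest allocation (Thornfield Annex): Thornfield Annex becomes $2,010,525.

Lakeview Pavilion: $472,300 | Harbor Interchange: $1,232,675 | Thornfield Annex: $2,010,525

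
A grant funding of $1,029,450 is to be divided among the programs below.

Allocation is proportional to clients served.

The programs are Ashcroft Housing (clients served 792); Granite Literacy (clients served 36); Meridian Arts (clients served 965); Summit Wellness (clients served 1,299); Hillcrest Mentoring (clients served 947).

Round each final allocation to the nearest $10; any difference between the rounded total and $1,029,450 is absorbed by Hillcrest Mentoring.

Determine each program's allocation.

Total clients served = 4,039.
Proportional shares: Ashcroft Housing 792/4,039 × $1,029,450 = 201,862.94; Granite Literacy 36/4,039 × $1,029,450 = 9,175.59; Meridian Arts 965/4,039 × $1,029,450 = 245,956.73; Summit Wellness 1,299/4,039 × $1,029,450 = 331,085.80; Hillcrest Mentoring 947/4,039 × $1,029,450 = 241,368.94.
At nearest $10: Ashcroft Housing $201,860; Granite Literacy $9,180; Meridian Arts $245,960; Summit Wellness $331,090; Hillcrest Mentoring $241,370. Sum = $1,029,460.
Difference $1,029,450 − $1,029,460 = −$10 applied to Hillcrest Mentoring: Hillcrest Mentoring becomes $241,360.

Ashcroft Housing: $201,860; Granite Literacy: $9,180; Meridian Arts: $245,960; Summit Wellness: $331,090; Hillcrest Mentoring: $241,360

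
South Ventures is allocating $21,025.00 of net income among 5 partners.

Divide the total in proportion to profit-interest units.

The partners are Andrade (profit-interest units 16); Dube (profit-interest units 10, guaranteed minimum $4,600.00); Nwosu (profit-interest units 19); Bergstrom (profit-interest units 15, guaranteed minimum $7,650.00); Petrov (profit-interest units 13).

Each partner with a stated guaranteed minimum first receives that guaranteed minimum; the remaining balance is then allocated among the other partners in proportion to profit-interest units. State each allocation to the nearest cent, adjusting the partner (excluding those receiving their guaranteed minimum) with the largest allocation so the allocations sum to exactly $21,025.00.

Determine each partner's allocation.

Fund the minimums — Dube $4,600.00; Bergstrom $7,650.00. Residual $8,775.00.
Residual split over remaining profit-interest units 48: Andrade 2,925.0000 → $2,925.00; Nwosu 3,473.4375 → $3,473.44; Petrov 2,376.5625 → $2,376.56.

Andrade: $2,925.00 · Dube: $4,600.00 · Nwosu: $3,473.44 · Bergstrom: $7,650.00 · Petrov: $2,376.56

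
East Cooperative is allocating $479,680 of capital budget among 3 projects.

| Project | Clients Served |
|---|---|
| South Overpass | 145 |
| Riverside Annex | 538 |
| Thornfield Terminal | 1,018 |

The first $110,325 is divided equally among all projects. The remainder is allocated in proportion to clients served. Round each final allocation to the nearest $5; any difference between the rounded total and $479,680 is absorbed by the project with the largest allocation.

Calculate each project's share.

First tranche $110,325 split equally: $36,775 each.
Remainder $369,355 by clients served (total 1,701): South Overpass 31,485.29 → $31,485; Riverside Annex 116,821.28 → $116,820; Thornfield Terminal 221,048.44 → $221,050.
Totals: South Overpass $36,775 + $31,485 = $68,260; Riverside Annex $36,775 + $116,820 = $153,595; Thornfield Terminal $36,775 + $221,050 = $257,825.

South Overpass: $68,260; Riverside Annex: $153,595; Thornfield Terminal: $257,825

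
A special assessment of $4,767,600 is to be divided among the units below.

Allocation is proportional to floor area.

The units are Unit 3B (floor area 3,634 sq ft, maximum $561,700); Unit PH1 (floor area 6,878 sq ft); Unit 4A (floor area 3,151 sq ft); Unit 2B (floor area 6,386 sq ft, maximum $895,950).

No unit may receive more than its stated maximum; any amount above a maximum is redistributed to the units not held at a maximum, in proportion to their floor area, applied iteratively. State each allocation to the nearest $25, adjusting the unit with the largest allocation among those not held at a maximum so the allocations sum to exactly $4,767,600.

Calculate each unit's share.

Sum of floor area: 20,049.
Unconstrained shares: Unit 3B 864,155.74; Unit PH1 1,635,570.49; Unit 4A 749,299.60; Unit 2B 1,518,574.17.
Held at cap: Unit 3B ($561,700), Unit 2B ($895,950); residual $3,309,950 reallocated over remaining floor area 10,029.
Redistributed shares: Unit PH1 2,270,000.61 → $2,270,000; Unit 4A 1,039,949.39 → $1,039,950.

Unit 3B: $561,700; Unit PH1: $2,270,000; Unit 4A: $1,039,950; Unit 2B: $895,950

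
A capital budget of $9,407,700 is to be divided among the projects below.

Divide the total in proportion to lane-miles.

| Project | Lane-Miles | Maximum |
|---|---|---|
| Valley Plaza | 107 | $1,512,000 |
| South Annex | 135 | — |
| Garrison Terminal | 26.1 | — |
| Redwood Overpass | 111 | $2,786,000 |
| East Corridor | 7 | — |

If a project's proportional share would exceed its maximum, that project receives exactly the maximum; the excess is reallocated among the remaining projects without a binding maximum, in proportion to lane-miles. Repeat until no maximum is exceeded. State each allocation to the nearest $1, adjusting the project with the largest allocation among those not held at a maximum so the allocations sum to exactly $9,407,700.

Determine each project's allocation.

Valley Plaza: $1,512,000 | South Annex: $4,103,566 | Garrison Terminal: $793,356 | Redwood Overpass: $2,786,000 | East Corridor: $212,778

Total lane-miles = 386.1.
Pro-rata shares before constraints: Valley Plaza 2,607,158.51; South Annex 3,289,405.59; Garrison Terminal 635,951.75; Redwood Overpass 2,704,622.38; East Corridor 170,561.77.
Capped: Valley Plaza ($1,512,000); remaining pool $7,895,700 reallocated over remaining lane-miles 279.1.
Capped: Redwood Overpass ($2,786,000); remaining pool $5,109,700 reallocated over remaining lane-miles 168.1.
Remaining shares: South Annex 4,103,566.33 → $4,103,566; Garrison Terminal 793,356.16 → $793,356; East Corridor 212,777.51 → $212,778.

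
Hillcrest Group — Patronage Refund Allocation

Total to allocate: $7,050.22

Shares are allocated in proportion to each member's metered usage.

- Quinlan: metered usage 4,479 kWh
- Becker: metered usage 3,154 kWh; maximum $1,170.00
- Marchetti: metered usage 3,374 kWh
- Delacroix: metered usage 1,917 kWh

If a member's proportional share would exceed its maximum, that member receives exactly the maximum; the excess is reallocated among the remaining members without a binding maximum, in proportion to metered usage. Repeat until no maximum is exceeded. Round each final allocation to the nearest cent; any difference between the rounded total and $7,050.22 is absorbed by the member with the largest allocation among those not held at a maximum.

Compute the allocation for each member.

Total metered usage = 12,924.
Pro-rata shares before constraints: Quinlan 2,443.3562; Becker 1,720.5504; Marchetti 1,840.5635; Delacroix 1,045.7499.
Cap binds for Becker ($1,170.00); remaining pool $5,880.22 reallocated over remaining metered usage 9,770.
Remaining shares: Quinlan 2,695.7529 → $2,695.75; Marchetti 2,030.6921 → $2,030.69; Delacroix 1,153.774999 → $1,153.77.
Rounding difference +$0.01 applied to Quinlan → $2,695.76.

Quinlan: $2,695.76; Becker: $1,170.00; Marchetti: $2,030.69; Delacroix: $1,153.77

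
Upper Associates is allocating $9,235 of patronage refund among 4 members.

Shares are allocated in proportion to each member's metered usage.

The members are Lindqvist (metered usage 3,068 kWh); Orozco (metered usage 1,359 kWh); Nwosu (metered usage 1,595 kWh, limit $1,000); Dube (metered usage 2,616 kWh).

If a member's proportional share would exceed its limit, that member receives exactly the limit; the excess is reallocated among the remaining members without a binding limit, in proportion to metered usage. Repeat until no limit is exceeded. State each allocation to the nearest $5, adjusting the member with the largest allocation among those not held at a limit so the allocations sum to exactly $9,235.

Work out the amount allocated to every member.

Combined metered usage = 8,638.
Unconstrained shares: Lindqvist 3,280.04; Orozco 1,452.92; Nwosu 1,705.24; Dube 2,796.80.
Held at cap: Nwosu ($1,000); balance $8,235 reallocated over remaining metered usage 7,043.
Redistributed shares: Lindqvist 3,587.25 → $3,585; Orozco 1,589.01 → $1,590; Dube 3,058.75 → $3,060.

Lindqvist: $3,585 | Orozco: $1,590 | Nwosu: $1,000 | Dube: $3,060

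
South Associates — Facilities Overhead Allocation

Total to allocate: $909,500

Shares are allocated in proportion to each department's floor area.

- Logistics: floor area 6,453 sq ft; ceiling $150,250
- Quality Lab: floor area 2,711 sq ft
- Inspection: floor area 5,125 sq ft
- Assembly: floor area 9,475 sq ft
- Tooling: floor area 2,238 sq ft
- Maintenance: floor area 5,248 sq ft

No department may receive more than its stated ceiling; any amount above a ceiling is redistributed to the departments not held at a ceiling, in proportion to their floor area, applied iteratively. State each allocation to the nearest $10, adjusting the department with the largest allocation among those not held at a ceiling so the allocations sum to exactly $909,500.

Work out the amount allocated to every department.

Floor area total: 31,250.
Unconstrained shares: Logistics 187,808.11; Quality Lab 78,900.94; Inspection 149,158.00; Assembly 275,760.40; Tooling 65,134.75; Maintenance 152,737.79.
Capped: Logistics ($150,250); residual $759,250 reallocated over remaining floor area 24,797.
Redistributed shares: Quality Lab 83,007.09 → $83,010; Inspection 156,920.44 → $156,920; Assembly 290,111.46 → $290,110; Tooling 68,524.48 → $68,520; Maintenance 160,686.53 → $160,690.

Logistics: $150,250; Quality Lab: $83,010; Inspection: $156,920; Assembly: $290,110; Tooling: $68,520; Maintenance: $160,690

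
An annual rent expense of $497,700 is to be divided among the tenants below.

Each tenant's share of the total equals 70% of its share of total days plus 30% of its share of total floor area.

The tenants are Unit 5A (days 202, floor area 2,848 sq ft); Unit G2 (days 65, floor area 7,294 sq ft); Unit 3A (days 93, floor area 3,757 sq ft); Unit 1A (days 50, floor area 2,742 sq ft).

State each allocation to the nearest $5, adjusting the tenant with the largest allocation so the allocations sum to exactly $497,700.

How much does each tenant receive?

Unit 5A: $197,200; Unit G2: $120,675; Unit 3A: $112,735; Unit 1A: $67,090

Totals — days 410, floor area 16,641.
Combined weights (70% days + 30% floor area): Unit 5A 0.3962; Unit G2 0.2425; Unit 3A 0.2265; Unit 1A 0.1348.
Proportional shares: Unit 5A 197,199.25; Unit G2 120,677.37; Unit 3A 112,734.42; Unit 1A 67,088.95.
At nearest $5: Unit 5A $197,200; Unit G2 $120,675; Unit 3A $112,735; Unit 1A $67,090. Sum = $497,700.
No rounding difference to absorb.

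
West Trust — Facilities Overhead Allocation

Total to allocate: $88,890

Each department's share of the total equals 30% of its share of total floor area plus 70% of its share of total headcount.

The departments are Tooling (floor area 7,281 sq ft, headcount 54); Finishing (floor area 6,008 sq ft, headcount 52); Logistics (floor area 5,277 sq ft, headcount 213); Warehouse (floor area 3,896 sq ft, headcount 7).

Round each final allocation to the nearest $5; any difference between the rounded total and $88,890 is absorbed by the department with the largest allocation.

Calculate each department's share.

Floor area total 22,462; headcount total 326.
Combined weights (30% floor area + 70% headcount): Tooling 0.2132; Finishing 0.1919; Logistics 0.5278; Warehouse 0.0671.
Pro-rata amounts: Tooling 18,950.92; Finishing 17,057.87; Logistics 46,919.79; Warehouse 5,961.43.
After rounding ($5): Tooling $18,950; Finishing $17,060; Logistics $46,920; Warehouse $5,960. Sum = $88,890.
Rounded total matches; no reconciliation needed.

Tooling: $18,950 | Finishing: $17,060 | Logistics: $46,920 | Warehouse: $5,960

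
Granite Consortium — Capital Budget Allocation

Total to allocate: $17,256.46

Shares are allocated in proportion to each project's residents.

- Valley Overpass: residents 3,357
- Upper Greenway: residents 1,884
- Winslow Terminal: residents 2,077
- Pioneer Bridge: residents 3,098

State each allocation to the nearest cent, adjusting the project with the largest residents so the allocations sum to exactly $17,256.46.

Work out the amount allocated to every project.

Sum of residents: 3,357 + 1,884 + 2,077 + 3,098 = 10,416.
Raw shares: Valley Overpass 5,561.6298; Upper Greenway 3,121.2721; Winslow Terminal 3,441.0203; Pioneer Bridge 5,132.5377.
Rounded to nearest cent: Valley Overpass $5,561.63; Upper Greenway $3,121.27; Winslow Terminal $3,441.02; Pioneer Bridge $5,132.54. Sum = $17,256.46.
Sum already equals the total — no adjustment.

Valley Overpass: $5,561.63 | Upper Greenway: $3,121.27 | Winslow Terminal: $3,441.02 | Pioneer Bridge: $5,132.54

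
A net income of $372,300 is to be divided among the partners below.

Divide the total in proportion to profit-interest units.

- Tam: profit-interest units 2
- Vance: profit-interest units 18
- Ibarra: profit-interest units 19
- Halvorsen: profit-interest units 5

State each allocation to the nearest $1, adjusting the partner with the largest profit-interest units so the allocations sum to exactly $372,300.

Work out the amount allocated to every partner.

Sum of profit-interest units: 2 + 18 + 19 + 5 = 44.
Pro-rata amounts: Tam 16,922.73; Vance 152,304.55; Ibarra 160,765.91; Halvorsen 42,306.82.
At nearest $1: Tam $16,923; Vance $152,305; Ibarra $160,766; Halvorsen $42,307. Sum = $372,301.
Difference $372,300 − $372,301 = −$1 applied to largest profit-interest units (Ibarra): Ibarra becomes $160,765.

Tam: $16,923 | Vance: $152,305 | Ibarra: $160,765 | Halvorsen: $42,307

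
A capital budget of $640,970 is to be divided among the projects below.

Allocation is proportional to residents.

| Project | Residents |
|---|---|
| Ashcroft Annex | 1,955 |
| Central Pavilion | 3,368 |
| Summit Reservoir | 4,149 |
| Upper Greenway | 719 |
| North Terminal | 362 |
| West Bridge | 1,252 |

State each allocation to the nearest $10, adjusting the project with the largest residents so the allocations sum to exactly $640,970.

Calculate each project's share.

Ashcroft Annex: $106,150; Central Pavilion: $182,870; Summit Reservoir: $225,270; Upper Greenway: $39,040; North Terminal: $19,660; West Bridge: $67,980

Total residents = 11,805.
Unrounded shares: Ashcroft Annex 1,955/11,805 × $640,970 = 106,149.63; Central Pavilion 3,368/11,805 × $640,970 = 182,870.56; Summit Reservoir 4,149/11,805 × $640,970 = 225,276.11; Upper Greenway 719/11,805 × $640,970 = 39,039.17; North Terminal 362/11,805 × $640,970 = 19,655.33; West Bridge 1,252/11,805 × $640,970 = 67,979.20.
After rounding ($10): Ashcroft Annex $106,150; Central Pavilion $182,870; Summit Reservoir $225,280; Upper Greenway $39,040; North Terminal $19,660; West Bridge $67,980. Sum = $640,980.
Difference $640,970 − $640,980 = −$10 applied to largest residents (Summit Reservoir): Summit Reservoir becomes $225,270.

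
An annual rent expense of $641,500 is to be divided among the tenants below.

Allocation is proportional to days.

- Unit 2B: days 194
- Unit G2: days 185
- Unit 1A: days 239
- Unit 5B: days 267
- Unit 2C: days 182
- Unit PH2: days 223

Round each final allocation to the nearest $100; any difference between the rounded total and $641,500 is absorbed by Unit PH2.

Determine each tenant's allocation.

Total days = 1,290.
Raw shares: Unit 2B 194/1,290 × $641,500 = 96,473.64; Unit G2 185/1,290 × $641,500 = 91,998.06; Unit 1A 239/1,290 × $641,500 = 118,851.55; Unit 5B 267/1,290 × $641,500 = 132,775.58; Unit 2C 182/1,290 × $641,500 = 90,506.20; Unit PH2 223/1,290 × $641,500 = 110,894.96.
After rounding ($100): Unit 2B $96,500; Unit G2 $92,000; Unit 1A $118,900; Unit 5B $132,800; Unit 2C $90,500; Unit PH2 $110,900. Sum = $641,600.
Difference $641,500 − $641,600 = −$100 applied to Unit PH2: Unit PH2 becomes $110,800.

Unit 2B: $96,500 · Unit G2: $92,000 · Unit 1A: $118,900 · Unit 5B: $132,800 · Unit 2C: $90,500 · Unit PH2: $110,800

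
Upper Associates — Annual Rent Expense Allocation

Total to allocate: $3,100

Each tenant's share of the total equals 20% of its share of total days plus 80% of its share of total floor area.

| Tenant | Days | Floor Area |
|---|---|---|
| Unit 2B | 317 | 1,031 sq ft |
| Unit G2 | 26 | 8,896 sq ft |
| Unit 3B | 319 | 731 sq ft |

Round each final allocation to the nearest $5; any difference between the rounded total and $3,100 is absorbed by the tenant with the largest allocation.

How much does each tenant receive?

Unit 2B: $535 | Unit G2: $2,095 | Unit 3B: $470

Days total 662; floor area total 10,658.
Combined weights (20% days + 80% floor area): Unit 2B 0.1732; Unit G2 0.6756; Unit 3B 0.1512.
Pro-rata amounts: Unit 2B 536.79; Unit G2 2,094.35; Unit 3B 468.86.
After rounding ($5): Unit 2B $535; Unit G2 $2,095; Unit 3B $470. Sum = $3,100.
Sum already equals the total — no adjustment.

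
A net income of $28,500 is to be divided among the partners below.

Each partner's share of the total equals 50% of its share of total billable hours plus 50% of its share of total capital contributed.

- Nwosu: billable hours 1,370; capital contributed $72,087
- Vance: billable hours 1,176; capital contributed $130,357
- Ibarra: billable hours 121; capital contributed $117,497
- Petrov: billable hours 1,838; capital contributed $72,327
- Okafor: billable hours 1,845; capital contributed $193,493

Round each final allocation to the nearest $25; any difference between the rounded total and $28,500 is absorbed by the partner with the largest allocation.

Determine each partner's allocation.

Nwosu: $4,825; Vance: $5,800; Ibarra: $3,125; Petrov: $5,875; Okafor: $8,875

Billable hours total 6,350; capital contributed total 585,761.
Blended shares (50% billable hours + 50% capital contributed): Nwosu 0.1694; Vance 0.2039; Ibarra 0.1098; Petrov 0.2065; Okafor 0.3104.
Raw shares: Nwosu 4,828.09; Vance 5,810.29; Ibarra 3,129.92; Petrov 5,884.17; Okafor 8,847.52.
After rounding ($25): Nwosu $4,825; Vance $5,800; Ibarra $3,125; Petrov $5,875; Okafor $8,850. Sum = $28,475.
Difference $28,500 − $28,475 = +$25 applied to largest allocation (Okafor): Okafor becomes $8,875.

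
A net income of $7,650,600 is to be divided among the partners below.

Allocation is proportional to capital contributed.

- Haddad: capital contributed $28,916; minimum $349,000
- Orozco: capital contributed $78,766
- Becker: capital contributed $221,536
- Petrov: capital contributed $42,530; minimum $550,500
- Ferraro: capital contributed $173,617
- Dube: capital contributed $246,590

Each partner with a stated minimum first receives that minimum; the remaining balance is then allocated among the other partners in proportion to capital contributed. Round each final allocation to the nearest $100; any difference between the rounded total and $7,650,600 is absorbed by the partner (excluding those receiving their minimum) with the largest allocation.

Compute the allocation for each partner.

Haddad: $349,000; Orozco: $738,000; Becker: $2,075,800; Petrov: $550,500; Ferraro: $1,626,800; Dube: $2,310,500

Guaranteed amounts: Haddad $349,000; Petrov $550,500. Remaining pool $6,751,100.
Remaining pool split over remaining capital contributed 720,509: Orozco 738,029.84 → $738,000; Becker 2,075,771.00 → $2,075,800; Ferraro 1,626,774.58 → $1,626,800; Dube 2,310,524.57 → $2,310,500.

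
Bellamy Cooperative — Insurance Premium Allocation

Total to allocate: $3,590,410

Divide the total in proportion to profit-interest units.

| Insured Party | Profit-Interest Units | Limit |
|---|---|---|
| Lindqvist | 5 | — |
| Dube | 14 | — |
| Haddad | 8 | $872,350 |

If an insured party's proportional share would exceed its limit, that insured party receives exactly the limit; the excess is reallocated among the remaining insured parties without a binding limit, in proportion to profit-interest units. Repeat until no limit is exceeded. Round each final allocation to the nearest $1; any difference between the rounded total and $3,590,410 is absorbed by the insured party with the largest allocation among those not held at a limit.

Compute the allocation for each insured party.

Combined profit-interest units = 27.
Pro-rata shares before constraints: Lindqvist 664,890.74; Dube 1,861,694.07; Haddad 1,063,825.19.
Held at cap: Haddad ($872,350); residual $2,718,060 reallocated over remaining profit-interest units 19.
Shares after redistribution: Lindqvist 715,278.95 → $715,279; Dube 2,002,781.05 → $2,002,781.

Lindqvist: $715,279; Dube: $2,002,781; Haddad: $872,350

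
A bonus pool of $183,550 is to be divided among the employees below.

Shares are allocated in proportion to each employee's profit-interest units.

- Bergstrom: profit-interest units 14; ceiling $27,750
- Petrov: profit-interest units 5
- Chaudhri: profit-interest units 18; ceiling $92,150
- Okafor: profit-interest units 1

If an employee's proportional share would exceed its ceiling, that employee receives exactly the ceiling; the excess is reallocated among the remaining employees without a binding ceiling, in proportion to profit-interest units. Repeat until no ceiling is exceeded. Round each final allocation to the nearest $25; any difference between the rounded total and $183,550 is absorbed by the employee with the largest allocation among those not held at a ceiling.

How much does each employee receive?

Bergstrom: $27,750 | Petrov: $53,050 | Chaudhri: $92,150 | Okafor: $10,600

Profit-interest units total: 38.
Pro-rata shares before constraints: Bergstrom 67,623.68; Petrov 24,151.32; Chaudhri 86,944.74; Okafor 4,830.26.
Capped: Bergstrom ($27,750); residual $155,800 reallocated over remaining profit-interest units 24.
Capped: Chaudhri ($92,150); residual $63,650 reallocated over remaining profit-interest units 6.
Redistributed shares: Petrov 53,041.67 → $53,050; Okafor 10,608.33 → $10,600.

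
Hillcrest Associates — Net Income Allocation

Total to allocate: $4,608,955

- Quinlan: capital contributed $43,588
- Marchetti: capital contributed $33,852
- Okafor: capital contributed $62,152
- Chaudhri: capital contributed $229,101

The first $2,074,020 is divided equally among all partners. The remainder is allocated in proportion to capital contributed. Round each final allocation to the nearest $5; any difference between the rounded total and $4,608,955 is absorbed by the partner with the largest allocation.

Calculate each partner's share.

Equal tier: $2,074,020 ÷ 4 = $518,505 apiece.
Remainder $2,534,935 by capital contributed (total 368,693): Quinlan 299,687.67 → $299,690; Marchetti 232,748.17 → $232,750; Okafor 427,323.76 → $427,325; Chaudhri 1,575,175.40 → $1,575,175.
Rounding difference −$5 on remainder applied to Chaudhri.
Totals: Quinlan $518,505 + $299,690 = $818,195; Marchetti $518,505 + $232,750 = $751,255; Okafor $518,505 + $427,325 = $945,830; Chaudhri $518,505 + $1,575,170 = $2,093,675.

Quinlan: $818,195 | Marchetti: $751,255 | Okafor: $945,830 | Chaudhri: $2,093,675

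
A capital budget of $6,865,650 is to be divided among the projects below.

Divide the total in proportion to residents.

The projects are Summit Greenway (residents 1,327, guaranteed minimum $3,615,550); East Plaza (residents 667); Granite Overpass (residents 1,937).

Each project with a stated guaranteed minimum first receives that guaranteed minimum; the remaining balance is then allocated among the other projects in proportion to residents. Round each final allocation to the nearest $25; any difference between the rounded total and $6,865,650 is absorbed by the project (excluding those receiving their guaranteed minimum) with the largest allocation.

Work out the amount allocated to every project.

Summit Greenway: $3,615,550; East Plaza: $832,500; Granite Overpass: $2,417,600

Minimums first: Summit Greenway $3,615,550. Residual $3,250,100.
Residual split over remaining residents 2,604: East Plaza 832,494.89 → $832,500; Granite Overpass 2,417,605.11 → $2,417,600.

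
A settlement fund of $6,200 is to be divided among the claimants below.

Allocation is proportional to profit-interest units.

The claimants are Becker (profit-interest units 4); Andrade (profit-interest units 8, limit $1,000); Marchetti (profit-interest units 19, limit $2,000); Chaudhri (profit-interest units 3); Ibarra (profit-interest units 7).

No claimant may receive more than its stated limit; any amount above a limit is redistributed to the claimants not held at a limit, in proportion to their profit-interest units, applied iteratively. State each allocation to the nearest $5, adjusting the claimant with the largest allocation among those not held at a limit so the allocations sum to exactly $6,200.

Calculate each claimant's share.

Total profit-interest units = 41.
Pro-rata shares before constraints: Becker 604.88; Andrade 1,209.76; Marchetti 2,873.17; Chaudhri 453.66; Ibarra 1,058.54.
Cap binds for Andrade ($1,000), Marchetti ($2,000); balance $3,200 reallocated over remaining profit-interest units 14.
Redistributed shares: Becker 914.29 → $915; Chaudhri 685.71 → $685; Ibarra 1,600.00 → $1,600.

Becker: $915 · Andrade: $1,000 · Marchetti: $2,000 · Chaudhri: $685 · Ibarra: $1,600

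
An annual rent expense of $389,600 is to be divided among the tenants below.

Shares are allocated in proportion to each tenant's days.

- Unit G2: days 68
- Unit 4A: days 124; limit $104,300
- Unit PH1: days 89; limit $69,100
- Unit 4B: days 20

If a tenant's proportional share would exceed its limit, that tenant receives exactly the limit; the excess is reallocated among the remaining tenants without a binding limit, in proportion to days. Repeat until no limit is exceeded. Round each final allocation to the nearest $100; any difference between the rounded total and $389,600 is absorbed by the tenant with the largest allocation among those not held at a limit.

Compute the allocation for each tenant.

Unit G2: $167,100; Unit 4A: $104,300; Unit PH1: $69,100; Unit 4B: $49,100

Total days = 301.
Unconstrained shares: Unit G2 88,015.95; Unit 4A 160,499.67; Unit PH1 115,197.34; Unit 4B 25,887.04.
Held at cap: Unit 4A ($104,300), Unit PH1 ($69,100); remaining pool $216,200 reallocated over remaining days 88.
Redistributed shares: Unit G2 167,063.64 → $167,100; Unit 4B 49,136.36 → $49,100.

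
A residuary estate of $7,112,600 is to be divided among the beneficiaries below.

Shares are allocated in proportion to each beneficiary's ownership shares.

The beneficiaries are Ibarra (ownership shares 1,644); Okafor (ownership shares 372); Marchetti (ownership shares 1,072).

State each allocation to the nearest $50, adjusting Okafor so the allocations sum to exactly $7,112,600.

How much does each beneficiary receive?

Sum of ownership shares: 3,088.
Pro-rata amounts: Ibarra 1,644/3,088 × $7,112,600 = 3,786,630.31; Okafor 372/3,088 × $7,112,600 = 856,828.76; Marchetti 1,072/3,088 × $7,112,600 = 2,469,140.93.
Rounded to nearest $50: Ibarra $3,786,650; Okafor $856,850; Marchetti $2,469,150. Sum = $7,112,650.
Difference $7,112,600 − $7,112,650 = −$50 applied to Okafor: Okafor becomes $856,800.

Ibarra: $3,786,650; Okafor: $856,800; Marchetti: $2,469,150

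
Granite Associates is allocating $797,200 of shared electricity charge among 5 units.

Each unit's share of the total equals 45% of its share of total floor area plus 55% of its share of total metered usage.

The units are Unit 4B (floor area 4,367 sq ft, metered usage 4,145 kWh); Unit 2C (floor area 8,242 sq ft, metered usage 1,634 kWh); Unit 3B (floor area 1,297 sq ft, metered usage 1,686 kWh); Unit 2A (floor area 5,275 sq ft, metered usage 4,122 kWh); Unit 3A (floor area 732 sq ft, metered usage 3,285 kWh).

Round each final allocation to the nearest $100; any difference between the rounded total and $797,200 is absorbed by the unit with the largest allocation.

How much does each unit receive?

Floor area total 19,913; metered usage total 14,872.
Combined weights (45% floor area + 55% metered usage): Unit 4B 0.2520; Unit 2C 0.2467; Unit 3B 0.0917; Unit 2A 0.2716; Unit 3A 0.1380.
Pro-rata amounts: Unit 4B 200,877.03; Unit 2C 196,656.65; Unit 3B 73,073.00; Unit 2A 216,556.89; Unit 3A 110,036.43.
Rounded to nearest $100: Unit 4B $200,900; Unit 2C $196,700; Unit 3B $73,100; Unit 2A $216,600; Unit 3A $110,000. Sum = $797,300.
Difference $797,200 − $797,300 = −$100 applied to largest allocation (Unit 2A): Unit 2A becomes $216,500.

Unit 4B: $200,900 · Unit 2C: $196,700 · Unit 3B: $73,100 · Unit 2A: $216,500 · Unit 3A: $110,000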